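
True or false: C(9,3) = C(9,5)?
False

Reasoning: C(9,3) = 84 but C(9,5) = 126; symmetry gives C(9,3) = C(9,6), not C(9,5).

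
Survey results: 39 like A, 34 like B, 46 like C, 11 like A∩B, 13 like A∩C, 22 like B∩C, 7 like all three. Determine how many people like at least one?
80

Solution: |A∪B∪C| = 39+34+46-11-13-22+7 = 80.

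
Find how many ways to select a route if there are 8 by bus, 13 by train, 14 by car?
35

Explanation: By the addition principle: 8 + 13 + 14 = 35.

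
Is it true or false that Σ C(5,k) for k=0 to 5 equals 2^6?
False

Reasoning: Binomial theorem: Σ C(5,k) = (1+1)^5 = 2^5 = 32; RHS 2^6 = 64.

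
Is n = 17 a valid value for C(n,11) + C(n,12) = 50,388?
C(17,11) + C(17,12) = 12,376 + 6,188 = 18,564, which does not equal 50,388.
Final answer: No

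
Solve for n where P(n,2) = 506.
23

Working:
P(n,2) = n(n−1) is increasing in n; n(n−1) ≈ (n−0.5)^2 = 506 gives n ≈ 23.0. Check: P(21,2) = 420, P(22,2) = 462, P(23,2) = 506 ✓. So n = 23.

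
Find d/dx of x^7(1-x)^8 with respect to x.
7x^6(1-x)^8 - 8x^7(1-x)^7

Working:
Product rule: 7x^{6}(1-x)^{8} + x^7·(-8)(1-x)^{7}.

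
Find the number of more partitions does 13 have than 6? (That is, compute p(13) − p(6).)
90
Pentagonal recurrence p(n) = p(n−1) + p(n−2) − p(n−5) − p(n−7) + …: p(13) = p(12) + p(11) − p(8) − p(6) + p(1) = 77 + 56 − 22 − 11 + 1 = 101.
p(6) = p(5) + p(4) − p(1) = 7 + 5 − 1 = 11.
Difference = 101 − 11 = 90.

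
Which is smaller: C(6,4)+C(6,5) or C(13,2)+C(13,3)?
C(6,4)+C(6,5)

Explanation: First=21, Second=364.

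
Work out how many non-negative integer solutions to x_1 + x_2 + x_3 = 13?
105

Explanation: C(13+3-1, 3-1) = 105.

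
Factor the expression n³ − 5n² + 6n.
n(n − 2)(n − 3)
n³ − 5n² + 6n = n(n² − 5n + 6) = n(n − 2)(n − 3).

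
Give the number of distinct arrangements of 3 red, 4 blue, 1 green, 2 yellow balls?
12,600
Multinomial: 10!/(3! × 4! × 1! × 2!) = 12,600.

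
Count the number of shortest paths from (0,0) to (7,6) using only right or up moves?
1,716
Choose 7 rights from 13 moves: C(13,7) = 1,716.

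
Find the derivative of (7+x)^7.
Using the power rule: d/dx (7+x)^7 = 7(7+x)^{6}.

Answer: 7(7+x)^6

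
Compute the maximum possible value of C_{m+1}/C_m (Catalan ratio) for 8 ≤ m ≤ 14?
29/8

Solution: C_{m+1}/C_m = 2(2m+1)/(m+2), which increases with m. Maximum at m = 14: 2·29/16 = 29/8.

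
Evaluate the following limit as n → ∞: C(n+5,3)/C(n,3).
1

Solution: Both numerator and denominator grow as n^3/3! for large n, so the ratio → 1.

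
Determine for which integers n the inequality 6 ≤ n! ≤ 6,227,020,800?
3, 4, 5, 6, 7, 8, 9, 10, 11, 12, 13

Working:
n! is strictly increasing; 3! = 6 and 13! = 6,227,020,800, so valid n = 3, 4, 5, 6, 7, 8, 9, 10, 11, 12, 13.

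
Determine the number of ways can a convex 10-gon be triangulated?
1,430

Solution: Using the Catalan number formula: C_n = C(2n, n) / (n+1)
C_8 = C(16, 8) / (8+1)
     = 12870 / 9
     = 1,430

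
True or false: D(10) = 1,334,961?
True

Derangements of 10 elements: D(10) = (10-1)·[D(9) + D(8)] = 9·[133,496 + 14,833] = 1,334,961.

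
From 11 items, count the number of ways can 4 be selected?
330

C(11,4) = 11! / (4! × (11-4)!)
         = 11! / (4! × 7!)
         = 330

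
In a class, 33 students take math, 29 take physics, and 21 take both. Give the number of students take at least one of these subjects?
41

|A∪B| = |A|+|B|-|A∩B| = 33+29-21 = 41.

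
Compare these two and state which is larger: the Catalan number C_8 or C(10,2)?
C_8 = C(16,8)/(8+1) = 12,870/9 = 1,430; C(10,2) = 45.

Answer: C_8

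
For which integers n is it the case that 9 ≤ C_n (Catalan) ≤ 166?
C_3=5; C_4=14; C_5=42; C_6=132; C_7=429. So valid n = 4, 5, 6.
Final answer: 4, 5, 6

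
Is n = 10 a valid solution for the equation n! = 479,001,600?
No
10! = 10·9! = 10·362,880 = 3,628,800, which does not equal 479,001,600.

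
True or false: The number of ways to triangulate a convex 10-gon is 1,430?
True
Triangulations of a convex 10-gon are counted by the Catalan number C_8: C_8 = C(16,8)/(8+1) = 12,870/9 = 1,430.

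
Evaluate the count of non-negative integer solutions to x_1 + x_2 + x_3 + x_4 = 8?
C(8+4-1, 4-1) = 165.

Answer: 165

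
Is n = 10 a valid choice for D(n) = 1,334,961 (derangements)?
D(10) = (10-1)·[D(9) + D(8)] = 9·[133,496 + 14,833] = 1,334,961, which equals 1,334,961.

Answer: Yes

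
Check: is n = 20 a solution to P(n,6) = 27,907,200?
Yes

Solution: P(20,6) = 20·19·18·17·16·15 = 27,907,200, which equals 27,907,200.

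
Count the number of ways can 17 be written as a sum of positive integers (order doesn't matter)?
297

Reasoning: Pentagonal recurrence p(n) = p(n−1) + p(n−2) − p(n−5) − p(n−7) + …: p(17) = p(16) + p(15) − p(12) − p(10) + p(5) + p(2) = 231 + 176 − 77 − 42 + 7 + 2 = 297.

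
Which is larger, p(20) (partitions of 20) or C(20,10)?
C(20,10)

Pentagonal recurrence p(n) = p(n−1) + p(n−2) − p(n−5) − p(n−7) + …: p(20) = p(19) + p(18) − p(15) − p(13) + p(8) + p(5) = 490 + 385 − 176 − 101 + 22 + 7 = 627; C(20,10) = 184,756.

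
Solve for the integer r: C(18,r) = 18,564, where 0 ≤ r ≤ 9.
6

Solution: C(18,r) is increasing for 0 ≤ r ≤ 9. Stepping up (C(18,r+1) = C(18,r)·(18−r)/(r+1)): C(18,1) = 18, C(18,2) = 153, C(18,3) = 816, C(18,4) = 3,060, C(18,5) = 8,568, C(18,6) = 18,564 ✓. So r = 6.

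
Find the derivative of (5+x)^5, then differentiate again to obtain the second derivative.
20(5+x)^3

Reasoning: First derivative: 5(5+x)^{4}. Second derivative: 5·4·(5+x)^{3} = 20(5+x)^{3}.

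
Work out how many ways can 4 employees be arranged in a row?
Arrangements of 4 distinct objects: 4! = 24.
Final answer: 24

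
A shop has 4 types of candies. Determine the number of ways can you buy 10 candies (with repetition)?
Stars and bars: C(10+4-1, 10) = C(13, 10) = 286.
Final answer: 286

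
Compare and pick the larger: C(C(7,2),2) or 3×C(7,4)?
C(C(7,2),2)

Working:
C(C(7,2),2)=210, 3×C(7,4)=105.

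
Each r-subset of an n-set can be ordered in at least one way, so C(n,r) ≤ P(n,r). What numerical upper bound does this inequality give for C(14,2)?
182

Working:
P(14,2) = 14·13 = 182, so C(14,2) ≤ 182. (The bound is loose by a factor of 2! = 2: C(14,2) = 182/2 = 91.)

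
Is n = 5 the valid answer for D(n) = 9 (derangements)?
D(5) = (5-1)·[D(4) + D(3)] = 4·[9 + 2] = 44, which does not equal 9.
Final answer: No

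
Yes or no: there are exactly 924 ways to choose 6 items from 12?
Yes

Reasoning: C(12,6) = 924.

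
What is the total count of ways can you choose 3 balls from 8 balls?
56
C(8,3) = 8! / (3! × (8-3)!)
         = 8! / (3! × 5!)
         = 56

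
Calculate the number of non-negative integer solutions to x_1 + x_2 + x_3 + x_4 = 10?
C(10+4-1, 4-1) = 286.

Answer: 286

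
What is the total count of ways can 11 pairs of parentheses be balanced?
58,786

Solution: Using the Catalan number formula: C_n = C(2n, n) / (n+1)
C_11 = C(22, 11) / (11+1)
     = 705432 / 12
     = 58,786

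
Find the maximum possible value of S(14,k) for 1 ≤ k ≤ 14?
63,436,373

Row S(14,k) for k = 1..14 (via S(n,k) = k·S(n−1,k) + S(n−1,k−1)): 1, 8,191, 788,970, 10,391,745, 40,075,035, 63,436,373, 49,329,280, 20,912,320, 5,135,130, 752,752, 66,066, 3,367, 91, 1. The row is unimodal; maximum at k = 6: 63,436,373.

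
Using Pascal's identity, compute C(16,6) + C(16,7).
19,448

Solution: C(16,6) + C(16,7) = C(17,7) = 19,448.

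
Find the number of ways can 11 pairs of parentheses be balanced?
58,786
Using the Catalan number formula: C_n = C(2n, n) / (n+1)
C_11 = C(22, 11) / (11+1)
     = 705432 / 12
     = 58,786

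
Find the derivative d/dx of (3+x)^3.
3(3+x)^2

Explanation: Using the power rule: d/dx (3+x)^3 = 3(3+x)^{2}.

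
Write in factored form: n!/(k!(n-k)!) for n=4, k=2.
C(4,2) = 6

This is the binomial coefficient C(4,2) = 6.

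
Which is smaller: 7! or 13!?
7!

Working:
7!=5,040, 13!=6,227,020,800. 13! > 7!.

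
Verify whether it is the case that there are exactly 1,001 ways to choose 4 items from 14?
C(14,4) = 1,001.

Answer: True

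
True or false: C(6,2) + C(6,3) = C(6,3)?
False

Working:
Pascal's identity gives C(7,3) = 35, whereas C(6,3) = 20.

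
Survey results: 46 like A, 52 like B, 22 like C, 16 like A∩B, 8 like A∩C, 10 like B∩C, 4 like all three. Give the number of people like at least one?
90

Reasoning: |A∪B∪C| = 46+52+22-16-8-10+4 = 90.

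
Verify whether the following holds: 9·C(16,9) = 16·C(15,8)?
True

Solution: Absorption identity k·C(n,k) = n·C(n-1,k-1). LHS = 9·11440 = 102,960; RHS = 16·6435 = 102,960.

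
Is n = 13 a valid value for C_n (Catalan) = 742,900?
C_13 = C(26,13)/(13+1) = 10,400,600/14 = 742,900, which equals 742,900.
Final answer: Yes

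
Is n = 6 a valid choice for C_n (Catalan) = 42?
No

Reasoning: C_6 = C(12,6)/(6+1) = 924/7 = 132, which does not equal 42.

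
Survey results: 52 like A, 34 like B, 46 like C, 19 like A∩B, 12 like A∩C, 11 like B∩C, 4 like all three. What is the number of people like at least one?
94

Explanation: |A∪B∪C| = 52+34+46-19-12-11+4 = 94.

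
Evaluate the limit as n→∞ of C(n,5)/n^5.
1/120

Explanation: C(n,5) ≈ n^5/5! for large n. Limit = 1/5! = 1/120.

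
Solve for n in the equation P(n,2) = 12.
4

Reasoning: P(n,2) = n(n−1) is increasing in n; n(n−1) ≈ (n−0.5)^2 = 12 gives n ≈ 4.0. Check: P(2,2) = 2, P(3,2) = 6, P(4,2) = 12 ✓. So n = 4.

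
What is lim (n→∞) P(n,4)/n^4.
1

Explanation: P(n,4) = n(n-1)(n-2)(n-3) ≈ n^4 for large n. Limit = 1.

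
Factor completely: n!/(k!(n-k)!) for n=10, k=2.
This is the binomial coefficient C(10,2) = 45.

Answer: C(10,2) = 45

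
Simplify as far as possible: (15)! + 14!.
1,394,852,659,200

Working:
(15)! + 14! = (15)·14! + 14! = (15+1)·14! = 16·14! = 1,394,852,659,200.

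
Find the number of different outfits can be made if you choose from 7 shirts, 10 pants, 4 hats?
280

Explanation: By the multiplication principle: 7 × 10 × 4 = 280.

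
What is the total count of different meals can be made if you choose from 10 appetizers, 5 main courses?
50
By the multiplication principle: 10 × 5 = 50.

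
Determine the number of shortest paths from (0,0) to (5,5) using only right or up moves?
252
Choose 5 rights from 10 moves: C(10,5) = 252.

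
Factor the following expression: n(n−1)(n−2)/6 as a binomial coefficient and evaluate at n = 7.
C(n,3); C(7,3) = 35

Working:
n(n−1)(n−2)/6 = n!/(3!(n−3)!) = C(n,3). At n = 7: C(7,3) = 35.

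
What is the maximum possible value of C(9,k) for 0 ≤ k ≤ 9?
126

Reasoning: Maximum at k = 4 or k = 5: C(9,4) = 126.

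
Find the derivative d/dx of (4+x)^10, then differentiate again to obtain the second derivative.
90(4+x)^8
First derivative: 10(4+x)^{9}. Second derivative: 10·9·(4+x)^{8} = 90(4+x)^{8}.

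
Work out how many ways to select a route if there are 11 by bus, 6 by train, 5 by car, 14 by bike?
36

Explanation: By the addition principle: 11 + 6 + 5 + 14 = 36.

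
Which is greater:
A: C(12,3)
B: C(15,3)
B

Reasoning: A=C(12,3)=220, B=C(15,3)=455.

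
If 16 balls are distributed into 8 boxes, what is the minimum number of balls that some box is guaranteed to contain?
2

Pigeonhole: ⌈16/8⌉ = 2.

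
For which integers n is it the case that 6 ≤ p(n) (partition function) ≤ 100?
Tabulating p(n) via p(n) = p(n−1) + p(n−2) − p(n−5) − p(n−7) + …: p(4)=5; p(5)=7; p(6)=11; p(7)=15; p(8)=22; p(9)=30; p(10)=42; p(11)=56; p(12)=77; p(13)=101. So valid n = 5, 6, 7, 8, 9, 10, 11, 12.
Final answer: 5, 6, 7, 8, 9, 10, 11, 12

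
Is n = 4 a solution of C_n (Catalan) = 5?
No
C_4 = C(8,4)/(4+1) = 70/5 = 14, which does not equal 5.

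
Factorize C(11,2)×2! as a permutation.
P(11,2)

Reasoning: C(11,2)×2! = [11!/(2!(9)!)]×2! = 11!/(9)! = P(11,2) = 110.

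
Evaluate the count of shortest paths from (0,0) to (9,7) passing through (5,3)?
3,920
To (5,3): C(8,5)=56. From there: C(8,4)=70. Total: 3,920.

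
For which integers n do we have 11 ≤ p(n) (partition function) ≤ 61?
6, 7, 8, 9, 10, 11

Explanation: Tabulating p(n) via p(n) = p(n−1) + p(n−2) − p(n−5) − p(n−7) + …: p(5)=7; p(6)=11; p(7)=15; p(8)=22; p(9)=30; p(10)=42; p(11)=56; p(12)=77. So valid n = 6, 7, 8, 9, 10, 11.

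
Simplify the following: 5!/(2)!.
60

This equals 5×4×3 = 60.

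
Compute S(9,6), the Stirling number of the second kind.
2,646
Using the Stirling recurrence: S(n,k) = k·S(n-1,k) + S(n-1,k-1)
S(9,6) = 6·S(8,6) + S(8,5)
         = 6·266 + 1050
         = 1596 + 1050
         = 2,646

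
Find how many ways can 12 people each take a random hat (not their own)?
Using D(n) = (n-1)[D(n-1) + D(n-2)]:
D(12) = (12-1) × [D(11) + D(10)]
      = 11 × [14684570 + 1334961]
      = 11 × 16019531
      = 176,214,841

Answer: 176,214,841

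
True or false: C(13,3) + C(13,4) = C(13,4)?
False

Reasoning: Pascal's identity gives C(14,4) = 1,001, whereas C(13,4) = 715.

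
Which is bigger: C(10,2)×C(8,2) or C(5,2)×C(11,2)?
C(10,2)×C(8,2)

Reasoning: C(10,2)×C(8,2)=1,260, C(5,2)×C(11,2)=550.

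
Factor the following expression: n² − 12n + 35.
(n − 5)(n − 7)

Solution: Seek roots whose sum is 12 and product is 35: (5, 7). So n² − 12n + 35 = (n − 5)(n − 7).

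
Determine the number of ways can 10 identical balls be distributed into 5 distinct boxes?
1,001

Solution: C(10+5-1, 5-1) = C(14, 4) = 1,001.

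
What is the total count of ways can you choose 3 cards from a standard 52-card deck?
22,100

Solution: C(52,3) = 22,100.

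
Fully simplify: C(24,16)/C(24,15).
C(n,k+1)/C(n,k) = (n−k)/(k+1). Here (24−15)/(15+1) = 9/16 = 9/16.
Final answer: 9/16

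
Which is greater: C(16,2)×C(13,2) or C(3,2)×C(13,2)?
C(16,2)×C(13,2)

Solution: C(16,2)×C(13,2)=9,360, C(3,2)×C(13,2)=234.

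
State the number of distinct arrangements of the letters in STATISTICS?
50,400

Reasoning: Word has 10 letters (S=3, T=3, A=1, I=2, C=1). Arrangements: 10!/Π(k!) = 50,400.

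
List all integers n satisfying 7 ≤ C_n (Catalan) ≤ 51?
4, 5

Solution: C_3=5; C_4=14; C_5=42; C_6=132. So valid n = 4, 5.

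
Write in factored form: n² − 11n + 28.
(n − 4)(n − 7)

Solution: Seek roots whose sum is 11 and product is 28: (4, 7). So n² − 11n + 28 = (n − 4)(n − 7).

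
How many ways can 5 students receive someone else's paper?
44

Solution: Using D(n) = (n-1)[D(n-1) + D(n-2)]:
D(5) = (5-1) × [D(4) + D(3)]
      = 4 × [9 + 2]
      = 4 × 11
      = 44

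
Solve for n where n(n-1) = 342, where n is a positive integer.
n² − n − 342 = 0, so n = (1 ± √(1 + 4·342))/2 = (1 ± √1,369)/2 = (1 ± 37)/2, i.e. n = 19 or n = -18. Taking the positive root, n = 19 (check: 19×18 = 342).

Answer: 19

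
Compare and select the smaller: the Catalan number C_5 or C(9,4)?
C_5

Reasoning: C_5 = C(10,5)/(5+1) = 252/6 = 42; C(9,4) = 126.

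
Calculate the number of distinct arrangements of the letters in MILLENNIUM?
226,800

Word has 10 letters (M=2, I=2, L=2, E=1, N=2, U=1). Arrangements: 10!/Π(k!) = 226,800.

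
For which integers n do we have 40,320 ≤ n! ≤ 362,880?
8, 9

Working:
n! is strictly increasing; 8! = 40,320 and 9! = 362,880, so valid n = 8, 9.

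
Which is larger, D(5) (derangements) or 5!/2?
5!/2

Reasoning: D(5) = (5-1)·[D(4) + D(3)] = 4·[9 + 2] = 44; 5!/2 = 120/2 = 60.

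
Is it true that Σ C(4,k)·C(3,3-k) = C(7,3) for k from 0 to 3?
True

Reasoning: Vandermonde's identity gives C(7,3) = 35; RHS C(7,3) = 35.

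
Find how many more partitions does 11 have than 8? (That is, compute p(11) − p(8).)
34

Reasoning: Pentagonal recurrence p(n) = p(n−1) + p(n−2) − p(n−5) − p(n−7) + …: p(11) = p(10) + p(9) − p(6) − p(4) = 42 + 30 − 11 − 5 = 56.
p(8) = p(7) + p(6) − p(3) − p(1) = 15 + 11 − 3 − 1 = 22.
Difference = 56 − 22 = 34.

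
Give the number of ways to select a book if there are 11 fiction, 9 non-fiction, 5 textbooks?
25

Reasoning: By the addition principle: 11 + 9 + 5 = 25.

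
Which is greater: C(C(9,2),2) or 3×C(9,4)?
C(C(9,2),2)=630, 3×C(9,4)=378.

Answer: C(C(9,2),2)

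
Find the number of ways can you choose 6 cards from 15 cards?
5,005

Solution: C(15,6) = 15! / (6! × (15-6)!)
         = 15! / (6! × 9!)
         = 5,005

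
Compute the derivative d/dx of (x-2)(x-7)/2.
(2x - 9)/2

Reasoning: d/dx[(x-2)(x-7)] = (x-7) + (x-2) = 2x - 9. Dividing by 2 gives (2x - 9)/2.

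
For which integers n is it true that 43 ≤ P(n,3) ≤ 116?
P(4,3)=24; P(5,3)=60; P(6,3)=120. So valid n = 5.

Answer: 5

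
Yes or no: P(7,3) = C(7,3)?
No

Solution: P(7,3) = 210 but C(7,3) = 35; they differ by a factor of 3! = 6, so the statement does not hold.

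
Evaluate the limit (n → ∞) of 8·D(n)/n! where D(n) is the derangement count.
8/e

D(n)/n! → 1/e, so 8·D(n)/n! → 8/e.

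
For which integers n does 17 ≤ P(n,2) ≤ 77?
5, 6, 7, 8, 9

Working:
P(4,2)=12; P(5,2)=20; P(6,2)=30; P(7,2)=42; P(8,2)=56; P(9,2)=72; P(10,2)=90. So valid n = 5, 6, 7, 8, 9.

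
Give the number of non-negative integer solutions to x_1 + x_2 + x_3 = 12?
91

C(12+3-1, 3-1) = 91.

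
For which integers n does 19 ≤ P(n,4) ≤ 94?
P(3,4)=0; P(4,4)=24; P(5,4)=120. So valid n = 4.
Final answer: 4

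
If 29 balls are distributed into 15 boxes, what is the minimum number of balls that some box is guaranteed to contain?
2

Solution: Pigeonhole: ⌈29/15⌉ = 2.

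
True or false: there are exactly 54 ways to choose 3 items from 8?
C(8,3) = 56 ≠ 54.

Answer: False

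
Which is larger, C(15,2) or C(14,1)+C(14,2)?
Equal

By Pascal's identity: C(15,2) = C(14,1)+C(14,2) = 105. Equal.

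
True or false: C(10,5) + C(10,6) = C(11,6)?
Pascal's identity C(n,k) + C(n,k+1) = C(n+1,k+1): 252 + 210 = 462 = C(11,6).

Answer: True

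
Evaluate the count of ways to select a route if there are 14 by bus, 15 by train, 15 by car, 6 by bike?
50
By the addition principle: 14 + 15 + 15 + 6 = 50.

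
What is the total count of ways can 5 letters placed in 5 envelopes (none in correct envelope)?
Using D(n) = (n-1)[D(n-1) + D(n-2)]:
D(5) = (5-1) × [D(4) + D(3)]
      = 4 × [9 + 2]
      = 4 × 11
      = 44

Answer: 44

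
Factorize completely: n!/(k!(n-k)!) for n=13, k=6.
C(13,6) = 1,716

Solution: This is the binomial coefficient C(13,6) = 1,716.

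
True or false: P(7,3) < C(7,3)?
False

Reasoning: P(7,3) = 210 and C(7,3) = 35; P(n,r) = r! × C(n,r) so P > C whenever r ≥ 2.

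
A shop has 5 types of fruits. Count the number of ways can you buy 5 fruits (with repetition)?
126

Stars and bars: C(5+5-1, 5) = C(9, 5) = 126.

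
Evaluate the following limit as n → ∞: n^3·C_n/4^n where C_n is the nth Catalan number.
∞

Explanation: C_n ~ 4^n/(n^(3/2)√π), so n^3·C_n/4^n ~ n^(3 − 3/2)/√π → ∞.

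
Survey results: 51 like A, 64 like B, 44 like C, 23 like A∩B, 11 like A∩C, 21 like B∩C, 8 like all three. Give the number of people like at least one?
|A∪B∪C| = 51+64+44-23-11-21+8 = 112.

Answer: 112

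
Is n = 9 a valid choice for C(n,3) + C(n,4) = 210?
Yes

C(9,3) + C(9,4) = 84 + 126 = 210, which equals 210.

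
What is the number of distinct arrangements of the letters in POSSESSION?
75,600
Word has 10 letters (P=1, O=2, S=4, E=1, I=1, N=1). Arrangements: 10!/Π(k!) = 75,600.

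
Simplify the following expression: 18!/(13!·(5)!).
This is C(18,13) = 8,568.
Final answer: 8,568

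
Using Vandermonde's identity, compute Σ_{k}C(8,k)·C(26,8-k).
18,156,204

Reasoning: = C(8+26,8) = C(34,8) = 18,156,204.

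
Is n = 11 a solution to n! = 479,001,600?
No

Reasoning: 11! = 11·10! = 11·3,628,800 = 39,916,800, which does not equal 479,001,600.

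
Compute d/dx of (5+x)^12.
Using the power rule: d/dx (5+x)^12 = 12(5+x)^{11}.
Final answer: 12(5+x)^11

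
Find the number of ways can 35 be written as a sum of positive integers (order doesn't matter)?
14,883
Pentagonal recurrence p(n) = p(n−1) + p(n−2) − p(n−5) − p(n−7) + …: p(35) = p(34) + p(33) − p(30) − p(28) + p(23) + p(20) − p(13) − p(9) + p(0) = 12,310 + 10,143 − 5,604 − 3,718 + 1,255 + 627 − 101 − 30 + 1 = 14,883.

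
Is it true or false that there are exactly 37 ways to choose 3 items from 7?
False

Reasoning: C(7,3) = 35 ≠ 37.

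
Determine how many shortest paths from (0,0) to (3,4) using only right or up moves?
Choose 3 rights from 7 moves: C(7,3) = 35.
Final answer: 35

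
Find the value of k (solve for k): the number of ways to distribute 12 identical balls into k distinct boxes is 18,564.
7

Working:
Stars and bars: the count is C(12+k−1, k−1), increasing in k. k=5: C(16,4) = 1,820, k=6: C(17,5) = 6,188, k=7: C(18,6) = 18,564 ✓. So k = 7.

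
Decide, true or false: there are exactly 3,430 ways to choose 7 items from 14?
False

Working:
C(14,7) = 3,432 ≠ 3430.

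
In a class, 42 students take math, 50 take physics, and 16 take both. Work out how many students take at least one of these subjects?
76

Solution: |A∪B| = |A|+|B|-|A∩B| = 42+50-16 = 76.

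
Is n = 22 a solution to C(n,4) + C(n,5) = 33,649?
Yes

Solution: C(22,4) + C(22,5) = 7,315 + 26,334 = 33,649, which equals 33,649.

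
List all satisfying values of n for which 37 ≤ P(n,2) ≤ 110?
7, 8, 9, 10, 11
P(6,2)=30; P(7,2)=42; P(8,2)=56; P(9,2)=72; P(10,2)=90; P(11,2)=110; P(12,2)=132. So valid n = 7, 8, 9, 10, 11.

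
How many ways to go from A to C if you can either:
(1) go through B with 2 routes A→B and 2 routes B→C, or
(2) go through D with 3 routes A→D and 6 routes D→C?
22

Route via B: 2×2=4. Route via D: 3×6=18. Total: 22.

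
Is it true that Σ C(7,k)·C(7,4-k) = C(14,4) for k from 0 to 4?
True

Solution: Vandermonde's identity gives C(14,4) = 1,001; RHS C(14,4) = 1,001.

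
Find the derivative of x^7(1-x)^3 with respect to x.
Product rule: 7x^{6}(1-x)^{3} + x^7·(-3)(1-x)^{2}.

Answer: 7x^6(1-x)^3 - 3x^7(1-x)^2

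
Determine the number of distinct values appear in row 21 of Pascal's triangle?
11

Explanation: Row 21 has entries C(21,0)..C(21,21); by symmetry C(21,k)=C(21,21-k), giving 11 distinct values.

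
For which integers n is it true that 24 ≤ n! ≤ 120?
4, 5

Working:
n! is strictly increasing; 4! = 24 and 5! = 120, so valid n = 4, 5.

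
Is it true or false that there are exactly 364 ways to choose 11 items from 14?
True

C(14,11) = 364.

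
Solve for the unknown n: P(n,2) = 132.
12

Solution: P(n,2) = n(n−1) is increasing in n; n(n−1) ≈ (n−0.5)^2 = 132 gives n ≈ 12.0. Check: P(10,2) = 90, P(11,2) = 110, P(12,2) = 132 ✓. So n = 12.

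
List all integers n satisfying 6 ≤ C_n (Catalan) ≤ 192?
C_3=5; C_4=14; C_5=42; C_6=132; C_7=429. So valid n = 4, 5, 6.

Answer: 4, 5, 6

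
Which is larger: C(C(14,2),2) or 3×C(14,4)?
C(C(14,2),2)
C(C(14,2),2)=4,095, 3×C(14,4)=3,003.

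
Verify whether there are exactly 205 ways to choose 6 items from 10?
False

Explanation: C(10,6) = 210 ≠ 205.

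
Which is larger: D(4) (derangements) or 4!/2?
4!/2

D(4) = (4-1)·[D(3) + D(2)] = 3·[2 + 1] = 9; 4!/2 = 24/2 = 12.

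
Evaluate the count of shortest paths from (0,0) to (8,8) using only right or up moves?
Choose 8 rights from 16 moves: C(16,8) = 12,870.
Final answer: 12,870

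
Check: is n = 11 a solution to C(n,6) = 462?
C(11,6) = 11·10·9·8·7·6/6! = 332,640/720 = 462, which equals 462.

Answer: Yes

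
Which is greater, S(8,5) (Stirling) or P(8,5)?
P(8,5)

Solution: S(8,5) = 5·S(7,5) + S(7,4) = 5·140 + 350 = 1,050; P(8,5) = 6,720.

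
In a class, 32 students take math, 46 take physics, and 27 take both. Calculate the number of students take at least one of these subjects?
51

Solution: |A∪B| = |A|+|B|-|A∩B| = 32+46-27 = 51.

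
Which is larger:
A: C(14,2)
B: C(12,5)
B

Explanation: A=C(14,2)=91, B=C(12,5)=792.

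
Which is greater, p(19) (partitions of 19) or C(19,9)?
C(19,9)

Pentagonal recurrence p(n) = p(n−1) + p(n−2) − p(n−5) − p(n−7) + …: p(19) = p(18) + p(17) − p(14) − p(12) + p(7) + p(4) = 385 + 297 − 135 − 77 + 15 + 5 = 490; C(19,9) = 92,378.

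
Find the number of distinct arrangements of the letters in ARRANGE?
1,260

Explanation: Word has 7 letters (A=2, R=2, N=1, G=1, E=1). Arrangements: 7!/Π(k!) = 1,260.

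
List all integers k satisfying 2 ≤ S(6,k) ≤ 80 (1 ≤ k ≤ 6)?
S(6,1)=1; S(6,2)=31; S(6,3)=90; S(6,4)=65; S(6,5)=15; S(6,6)=1. So valid k = 2, 4, 5.

Answer: 2, 4, 5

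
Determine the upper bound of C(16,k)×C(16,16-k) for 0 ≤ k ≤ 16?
165,636,900

Solution: C(16,k)·C(16,16-k) = C(16,k)², maximised at the centre k = 8: C(16,8)² = 165,636,900.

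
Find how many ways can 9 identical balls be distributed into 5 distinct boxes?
715

Working:
C(9+5-1, 5-1) = C(13, 4) = 715.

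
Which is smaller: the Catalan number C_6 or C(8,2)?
C(8,2)

Explanation: C_6 = C(12,6)/(6+1) = 924/7 = 132; C(8,2) = 28.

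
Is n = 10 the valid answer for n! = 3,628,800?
10! = 10·9! = 10·362,880 = 3,628,800, which equals 3,628,800.

Answer: Yes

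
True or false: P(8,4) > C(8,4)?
True

P(8,4) = 1,680 and C(8,4) = 70; P(n,r) = r! × C(n,r) so P > C whenever r ≥ 2.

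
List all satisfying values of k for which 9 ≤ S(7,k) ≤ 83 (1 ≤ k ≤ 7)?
2, 6

Solution: S(7,1)=1; S(7,2)=63; S(7,3)=301; S(7,4)=350; S(7,5)=140; S(7,6)=21; S(7,7)=1. So valid k = 2, 6.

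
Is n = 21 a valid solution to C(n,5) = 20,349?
C(21,5) = 21·20·19·18·17/5! = 2,441,880/120 = 20,349, which equals 20,349.

Answer: Yes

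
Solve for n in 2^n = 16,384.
16,384 = 1,024 × 16 = 2^10 × 2^4 = 2^14, so n = 14.
Final answer: 14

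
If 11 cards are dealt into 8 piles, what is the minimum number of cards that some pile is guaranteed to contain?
2

Pigeonhole: ⌈11/8⌉ = 2.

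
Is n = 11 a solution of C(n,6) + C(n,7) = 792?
C(11,6) + C(11,7) = 462 + 330 = 792, which equals 792.
Final answer: Yes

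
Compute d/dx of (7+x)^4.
4(7+x)^3

Solution: Using the power rule: d/dx (7+x)^4 = 4(7+x)^{3}.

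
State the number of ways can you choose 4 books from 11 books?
330

Solution: C(11,4) = 11! / (4! × (11-4)!)
         = 11! / (4! × 7!)
         = 330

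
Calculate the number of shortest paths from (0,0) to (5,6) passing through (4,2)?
75

Reasoning: To (4,2): C(6,4)=15. From there: C(5,1)=5. Total: 75.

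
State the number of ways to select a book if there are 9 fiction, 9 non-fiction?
18

By the addition principle: 9 + 9 = 18.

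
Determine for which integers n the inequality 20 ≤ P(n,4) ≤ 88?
4
P(3,4)=0; P(4,4)=24; P(5,4)=120. So valid n = 4.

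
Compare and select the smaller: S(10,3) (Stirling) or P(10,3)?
S(10,3) = 3·S(9,3) + S(9,2) = 3·3,025 + 255 = 9,330; P(10,3) = 720.

Answer: P(10,3)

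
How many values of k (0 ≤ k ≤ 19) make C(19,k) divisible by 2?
12
Checking C(19,k) mod 2 for k = 0..19: divisible at k = 4, 5, 6, 7, 8, 9, 10, 11, 12, 13, 14, 15. That's 12 values.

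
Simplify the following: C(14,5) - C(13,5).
715
C(14,5) - C(13,5) = C(13,4) = 715.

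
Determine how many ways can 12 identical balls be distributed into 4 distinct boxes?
455
C(12+4-1, 4-1) = C(15, 3) = 455.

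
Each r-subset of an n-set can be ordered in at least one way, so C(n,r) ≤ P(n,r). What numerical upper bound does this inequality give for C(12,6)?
665,280

P(12,6) = 12·11·10·9·8·7 = 665,280, so C(12,6) ≤ 665,280. (The bound is loose by a factor of 6! = 720: C(12,6) = 665,280/720 = 924.)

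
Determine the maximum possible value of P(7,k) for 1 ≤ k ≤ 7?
P(7,k) increases in k, so maximum at k = 7: 7! = 5,040.

Answer: 5,040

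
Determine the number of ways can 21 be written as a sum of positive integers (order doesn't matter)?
792

Pentagonal recurrence p(n) = p(n−1) + p(n−2) − p(n−5) − p(n−7) + …: p(21) = p(20) + p(19) − p(16) − p(14) + p(9) + p(6) = 627 + 490 − 231 − 135 + 30 + 11 = 792.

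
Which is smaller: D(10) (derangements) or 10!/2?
D(10)
D(10) = (10-1)·[D(9) + D(8)] = 9·[133,496 + 14,833] = 1,334,961; 10!/2 = 3,628,800/2 = 1,814,400.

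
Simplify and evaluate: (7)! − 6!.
4,320

(7)! − 6! = (7)·6! − 6! = (7−1)·6! = 6·6! = 4,320.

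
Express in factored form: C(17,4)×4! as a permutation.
P(17,4)

Solution: C(17,4)×4! = [17!/(4!(13)!)]×4! = 17!/(13)! = P(17,4) = 57,120.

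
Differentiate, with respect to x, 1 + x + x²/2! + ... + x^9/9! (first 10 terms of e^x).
Differentiating term by term gives the first 9 terms of e^x.

Answer: 1 + x + x²/2! + ... + x^8/8!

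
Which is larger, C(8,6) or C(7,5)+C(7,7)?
C(8,6)=28; C(7,5)+C(7,7)=21+1=22.
Final answer: C(8,6)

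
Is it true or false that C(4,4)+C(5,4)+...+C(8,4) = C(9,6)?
False

Explanation: Hockey stick identity gives Σ = C(9,5) = 126; RHS C(9,6) = 84.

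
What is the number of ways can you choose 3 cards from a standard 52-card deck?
22,100

Working:
C(52,3) = 22,100.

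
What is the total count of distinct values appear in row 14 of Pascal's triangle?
8

Explanation: Row 14 has entries C(14,0)..C(14,14); by symmetry C(14,k)=C(14,14-k), giving 8 distinct values.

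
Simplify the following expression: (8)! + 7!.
45,360

Explanation: (8)! + 7! = (8)·7! + 7! = (8+1)·7! = 9·7! = 45,360.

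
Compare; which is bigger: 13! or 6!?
13!

Explanation: 13!=6,227,020,800, 6!=720. 13! > 6!.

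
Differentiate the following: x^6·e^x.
(6x^5 + x^6)e^x

Explanation: Product rule: d/dx[x^6]·e^x + x^6·d/dx[e^x] = 6x^{5}e^x + x^6e^x.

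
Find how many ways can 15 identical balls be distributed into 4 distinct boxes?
816
C(15+4-1, 4-1) = C(18, 3) = 816.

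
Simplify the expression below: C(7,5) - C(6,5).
15

Reasoning: C(7,5) - C(6,5) = C(6,4) = 15.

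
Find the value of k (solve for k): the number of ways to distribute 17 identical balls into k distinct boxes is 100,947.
7

Reasoning: Stars and bars: the count is C(17+k−1, k−1), increasing in k. k=5: C(21,4) = 5,985, k=6: C(22,5) = 26,334, k=7: C(23,6) = 100,947 ✓. So k = 7.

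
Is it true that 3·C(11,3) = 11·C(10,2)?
Absorption identity k·C(n,k) = n·C(n-1,k-1). LHS = 3·165 = 495; RHS = 11·45 = 495.

Answer: True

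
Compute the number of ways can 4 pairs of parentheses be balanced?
14
Using the Catalan number formula: C_n = C(2n, n) / (n+1)
C_4 = C(8, 4) / (4+1)
     = 70 / 5
     = 14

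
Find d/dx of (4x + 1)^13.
52(4x + 1)^12

Working:
Chain rule: 13(4x+1)^{12} × 4 = 52(4x+1)^{12}.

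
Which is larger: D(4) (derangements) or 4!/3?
D(4)

Explanation: D(4) = (4-1)·[D(3) + D(2)] = 3·[2 + 1] = 9; 4!/3 = 24/3 = 8.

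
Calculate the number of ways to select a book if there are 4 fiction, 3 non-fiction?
7

Reasoning: By the addition principle: 4 + 3 = 7.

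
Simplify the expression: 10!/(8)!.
90

Reasoning: This equals 10×9 = 90.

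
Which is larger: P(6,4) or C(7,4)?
P(6,4)=360, C(7,4)=35.
Final answer: P(6,4)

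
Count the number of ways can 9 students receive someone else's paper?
133,496

Solution: Using D(n) = (n-1)[D(n-1) + D(n-2)]:
D(9) = (9-1) × [D(8) + D(7)]
      = 8 × [14833 + 1854]
      = 8 × 16687
      = 133,496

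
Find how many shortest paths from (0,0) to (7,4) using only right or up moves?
Choose 7 rights from 11 moves: C(11,7) = 330.

Answer: 330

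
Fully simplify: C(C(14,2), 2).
4,095

Reasoning: C(14,2) = 91, then C(91, 2) = 4,095.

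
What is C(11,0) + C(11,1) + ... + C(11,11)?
2,048

Reasoning: Sum of binomial coefficients = 2^11 = 2,048.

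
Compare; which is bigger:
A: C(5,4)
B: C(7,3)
B

Explanation: A=C(5,4)=5, B=C(7,3)=35.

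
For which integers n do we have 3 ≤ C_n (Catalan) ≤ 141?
C_2=2; C_3=5; C_4=14; C_5=42; C_6=132; C_7=429. So valid n = 3, 4, 5, 6.
Final answer: 3, 4, 5, 6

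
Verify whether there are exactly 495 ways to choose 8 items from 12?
True

C(12,8) = 495.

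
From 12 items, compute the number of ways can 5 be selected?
792

Reasoning: C(12,5) = 12! / (5! × (12-5)!)
         = 12! / (5! × 7!)
         = 792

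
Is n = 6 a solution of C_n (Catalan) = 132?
Yes

Explanation: C_6 = C(12,6)/(6+1) = 924/7 = 132, which equals 132.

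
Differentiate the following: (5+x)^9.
Using the power rule: d/dx (5+x)^9 = 9(5+x)^{8}.

Answer: 9(5+x)^8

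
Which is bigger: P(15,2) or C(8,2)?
P(15,2)

P(15,2)=210, C(8,2)=28.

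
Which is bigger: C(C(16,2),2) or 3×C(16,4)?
C(C(16,2),2)
C(C(16,2),2)=7,140, 3×C(16,4)=5,460.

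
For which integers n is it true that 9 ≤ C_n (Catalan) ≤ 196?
4, 5, 6

Working:
C_3=5; C_4=14; C_5=42; C_6=132; C_7=429. So valid n = 4, 5, 6.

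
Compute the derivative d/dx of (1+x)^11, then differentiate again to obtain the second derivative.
110(1+x)^9

Explanation: First derivative: 11(1+x)^{10}. Second derivative: 11·10·(1+x)^{9} = 110(1+x)^{9}.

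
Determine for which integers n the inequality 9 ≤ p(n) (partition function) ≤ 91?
6, 7, 8, 9, 10, 11, 12

Tabulating p(n) via p(n) = p(n−1) + p(n−2) − p(n−5) − p(n−7) + …: p(5)=7; p(6)=11; p(7)=15; p(8)=22; p(9)=30; p(10)=42; p(11)=56; p(12)=77; p(13)=101. So valid n = 6, 7, 8, 9, 10, 11, 12.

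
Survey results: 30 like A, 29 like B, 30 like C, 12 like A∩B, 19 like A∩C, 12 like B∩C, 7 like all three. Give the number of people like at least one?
|A∪B∪C| = 30+29+30-12-19-12+7 = 53.

Answer: 53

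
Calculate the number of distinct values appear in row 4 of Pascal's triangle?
3

Row 4 has entries C(4,0)..C(4,4); by symmetry C(4,k)=C(4,4-k), giving 3 distinct values.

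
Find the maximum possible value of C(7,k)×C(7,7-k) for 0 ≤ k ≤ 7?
C(7,k)·C(7,7-k) = C(7,k)², maximised at the centre k = 3: C(7,3)² = 1,225.
Final answer: 1,225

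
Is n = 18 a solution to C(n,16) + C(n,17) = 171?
Yes

Reasoning: C(18,16) + C(18,17) = 153 + 18 = 171, which equals 171.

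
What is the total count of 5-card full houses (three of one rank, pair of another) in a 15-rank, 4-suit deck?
5,040

Explanation: Triple rank: 15. Triple suits: C(4,3)=4. Pair rank: 14. Pair suits: C(4,2)=6. Total: 5,040.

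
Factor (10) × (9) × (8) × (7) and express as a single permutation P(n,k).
P(10,4) = 10!/(6)!

Explanation: Product of 4 consecutive descending integers starting at 10: P(10,4) = 10!/6! = 5,040.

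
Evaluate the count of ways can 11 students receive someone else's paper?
14,684,570

Working:
Using D(n) = (n-1)[D(n-1) + D(n-2)]:
D(11) = (11-1) × [D(10) + D(9)]
      = 10 × [1334961 + 133496]
      = 10 × 1468457
      = 14,684,570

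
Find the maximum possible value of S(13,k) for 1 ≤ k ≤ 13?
9,321,312

Row S(13,k) for k = 1..13 (via S(n,k) = k·S(n−1,k) + S(n−1,k−1)): 1, 4,095, 261,625, 2,532,530, 7,508,501, 9,321,312, 5,715,424, 1,899,612, 359,502, 39,325, 2,431, 78, 1. The row is unimodal; maximum at k = 6: 9,321,312.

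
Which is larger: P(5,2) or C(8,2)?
C(8,2)

Solution: P(5,2)=20, C(8,2)=28.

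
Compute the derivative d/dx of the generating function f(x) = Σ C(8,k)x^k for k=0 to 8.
Σ k·C(8,k)x^(k-1) for k=1 to 8

Reasoning: Term-by-term differentiation gives Σ k·C(8,k)x^{k-1} for k=1 to 8.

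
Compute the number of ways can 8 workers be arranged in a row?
40,320

Explanation: Arrangements of 8 distinct objects: 8! = 40,320.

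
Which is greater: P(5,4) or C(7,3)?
P(5,4)

P(5,4)=120, C(7,3)=35.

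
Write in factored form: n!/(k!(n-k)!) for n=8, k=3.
C(8,3) = 56

Solution: This is the binomial coefficient C(8,3) = 56.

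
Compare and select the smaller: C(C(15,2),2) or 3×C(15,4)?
3×C(15,4)
C(C(15,2),2)=5,460, 3×C(15,4)=4,095.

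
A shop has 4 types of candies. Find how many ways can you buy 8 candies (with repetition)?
Stars and bars: C(8+4-1, 8) = C(11, 8) = 165.
Final answer: 165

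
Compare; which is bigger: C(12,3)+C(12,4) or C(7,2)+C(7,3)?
C(12,3)+C(12,4)

Explanation: First=715, Second=56.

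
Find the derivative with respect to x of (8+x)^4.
4(8+x)^3

Solution: Using the power rule: d/dx (8+x)^4 = 4(8+x)^{3}.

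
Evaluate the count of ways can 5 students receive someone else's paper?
44

Using D(n) = (n-1)[D(n-1) + D(n-2)]:
D(5) = (5-1) × [D(4) + D(3)]
      = 4 × [9 + 2]
      = 4 × 11
      = 44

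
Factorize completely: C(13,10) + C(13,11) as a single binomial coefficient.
C(14,11)

Solution: By Pascal's identity: C(13,10) + C(13,11) = C(14,11) = 364.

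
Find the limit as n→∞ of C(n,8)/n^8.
1/40320

Working:
C(n,8) ≈ n^8/8! for large n. Limit = 1/8! = 1/40320.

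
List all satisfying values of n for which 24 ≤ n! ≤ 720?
4, 5, 6

Solution: n! is strictly increasing; 4! = 24 and 6! = 720, so valid n = 4, 5, 6.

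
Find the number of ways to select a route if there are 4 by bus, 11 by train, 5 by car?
20

Solution: By the addition principle: 4 + 11 + 5 = 20.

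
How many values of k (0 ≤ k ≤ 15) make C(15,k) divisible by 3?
Checking C(15,k) mod 3 for k = 0..15: divisible at k = 1, 2, 4, 5, 7, 8, 10, 11, 13, 14. That's 10 values.
Final answer: 10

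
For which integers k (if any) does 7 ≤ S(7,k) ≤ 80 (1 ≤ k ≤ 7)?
2, 6

Reasoning: S(7,1)=1; S(7,2)=63; S(7,3)=301; S(7,4)=350; S(7,5)=140; S(7,6)=21; S(7,7)=1. So valid k = 2, 6.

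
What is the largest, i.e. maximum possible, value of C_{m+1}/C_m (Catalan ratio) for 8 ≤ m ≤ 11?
46/13

Explanation: C_{m+1}/C_m = 2(2m+1)/(m+2), which increases with m. Maximum at m = 11: 2·23/13 = 46/13.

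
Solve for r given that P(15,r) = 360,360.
P(15,r) = 15·14·…·(15−r+1), a product of r factors. Multiplying down from 15: 15 = 15; 15·14 = 210; 15·14·13 = 2,730; 15·14·13·12 = 32,760; 15·14·13·12·11 = 360,360 ✓ (5 factors). So r = 5.
Final answer: 5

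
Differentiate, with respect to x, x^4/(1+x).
(4x^3(1+x) - x^4)/(1+x)²

Reasoning: Quotient rule: [4x^{3}(1+x) - x^4]/(1+x)².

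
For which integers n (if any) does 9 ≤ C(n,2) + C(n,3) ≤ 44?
4, 5, 6

Explanation: C(3,2)+C(3,3)=4; C(4,2)+C(4,3)=10; C(5,2)+C(5,3)=20; C(6,2)+C(6,3)=35; C(7,2)+C(7,3)=56. So valid n = 4, 5, 6.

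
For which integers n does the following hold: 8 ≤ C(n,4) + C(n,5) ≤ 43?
6

Explanation: C(5,4)+C(5,5)=6; C(6,4)+C(6,5)=21; C(7,4)+C(7,5)=56. So valid n = 6.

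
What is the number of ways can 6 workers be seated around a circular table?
120
Circular arrangements: (6-1)! = 120.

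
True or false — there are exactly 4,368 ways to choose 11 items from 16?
True

Working:
C(16,11) = 4,368.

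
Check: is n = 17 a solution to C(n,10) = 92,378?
No

Solution: C(17,10) = 17·16·15·14·13·12·11·10·9·8/10! = 70,572,902,400/3,628,800 = 19,448, which does not equal 92,378.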